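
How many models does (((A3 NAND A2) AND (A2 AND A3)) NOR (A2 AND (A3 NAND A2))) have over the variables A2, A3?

Satisfying assignments: (0,0), (0,1), (1,1)
Count: 3 out of 4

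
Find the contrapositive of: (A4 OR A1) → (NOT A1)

Contrapositive: A1 → NOT (A4 OR A1)
Note: A statement and its contrapositive are logically equivalent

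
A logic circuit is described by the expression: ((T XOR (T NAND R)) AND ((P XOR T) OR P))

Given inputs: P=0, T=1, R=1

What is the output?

Substituting: ((1 XOR (1 NAND 1)) AND ((0 XOR 1) OR 0))
= 1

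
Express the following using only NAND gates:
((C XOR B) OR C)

((((C NAND (C NAND B)) NAND (B NAND (C NAND B))) NAND ((C NAND (C NAND B)) NAND (B NAND (C NAND B)))) NAND (C NAND C))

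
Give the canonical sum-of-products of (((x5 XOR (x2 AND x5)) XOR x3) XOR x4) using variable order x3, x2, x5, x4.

Σm(1, 2, 5, 7, 8, 11, 12, 14) = (NOT x3 AND NOT x2 AND NOT x5 AND x4) OR (NOT x3 AND NOT x2 AND x5 AND NOT x4) OR (NOT x3 AND x2 AND NOT x5 AND x4) OR (NOT x3 AND x2 AND x5 AND x4) OR (x3 AND NOT x2 AND NOT x5 AND NOT x4) OR (x3 AND NOT x2 AND x5 AND x4) OR (x3 AND x2 AND NOT x5 AND NOT x4) OR (x3 AND x2 AND x5 AND NOT x4)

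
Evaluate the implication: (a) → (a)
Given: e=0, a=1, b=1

Antecedent (a) = 1; consequent (a) = 1.
1 → 1 = 1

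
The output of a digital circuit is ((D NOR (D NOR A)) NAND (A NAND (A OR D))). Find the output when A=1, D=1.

Substituting: ((1 NOR (1 NOR 1)) NAND (1 NAND (1 OR 1)))
= 1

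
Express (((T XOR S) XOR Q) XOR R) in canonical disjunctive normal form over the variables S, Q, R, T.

(NOT S AND NOT Q AND NOT R AND T) OR (NOT S AND NOT Q AND R AND NOT T) OR (NOT S AND Q AND NOT R AND NOT T) OR (NOT S AND Q AND R AND T) OR (S AND NOT Q AND NOT R AND NOT T) OR (S AND NOT Q AND R AND T) OR (S AND Q AND NOT R AND T) OR (S AND Q AND R AND NOT T)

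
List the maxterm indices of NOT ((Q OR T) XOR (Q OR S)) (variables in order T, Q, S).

ΠM(1, 4) = (T OR Q OR NOT S) AND (NOT T OR Q OR S)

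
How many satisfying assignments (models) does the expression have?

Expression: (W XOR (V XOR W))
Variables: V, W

Satisfying assignments: (1,0), (1,1)
Count: 2 out of 4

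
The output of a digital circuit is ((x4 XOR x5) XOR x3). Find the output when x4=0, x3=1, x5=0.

Substituting: ((0 XOR 0) XOR 1)
= 1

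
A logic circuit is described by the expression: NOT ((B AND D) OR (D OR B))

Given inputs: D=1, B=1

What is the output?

Substituting: NOT ((1 AND 1) OR (1 OR 1))
= 0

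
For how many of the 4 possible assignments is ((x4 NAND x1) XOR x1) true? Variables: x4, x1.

Satisfying assignments: (0,0), (1,0), (1,1)
Count: 3 out of 4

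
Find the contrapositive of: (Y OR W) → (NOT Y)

Contrapositive: Y → NOT (Y OR W)
Note: A statement and its contrapositive are logically equivalent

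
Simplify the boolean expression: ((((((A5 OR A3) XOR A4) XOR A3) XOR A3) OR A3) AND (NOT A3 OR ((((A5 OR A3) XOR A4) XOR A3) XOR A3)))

By distribution ((E OR v) AND (E OR NOT v) = E) then XOR self-cancellation ((E XOR v) XOR v = E):
= ((A5 OR A3) XOR A4)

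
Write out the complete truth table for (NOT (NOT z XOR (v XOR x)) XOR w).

v | z | w | x | Output
----------------------
0 | 0 | 0 | 0 | 0
0 | 0 | 0 | 1 | 1
0 | 0 | 1 | 0 | 1
0 | 0 | 1 | 1 | 0
0 | 1 | 0 | 0 | 1
0 | 1 | 0 | 1 | 0
0 | 1 | 1 | 0 | 0
0 | 1 | 1 | 1 | 1
1 | 0 | 0 | 0 | 1
1 | 0 | 0 | 1 | 0
1 | 0 | 1 | 0 | 0
1 | 0 | 1 | 1 | 1
1 | 1 | 0 | 0 | 0
1 | 1 | 0 | 1 | 1
1 | 1 | 1 | 0 | 1
1 | 1 | 1 | 1 | 0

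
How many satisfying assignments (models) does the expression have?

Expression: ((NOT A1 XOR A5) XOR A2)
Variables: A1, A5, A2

Satisfying assignments: (0,0,0), (0,1,1), (1,0,1), (1,1,0)
Count: 4 out of 8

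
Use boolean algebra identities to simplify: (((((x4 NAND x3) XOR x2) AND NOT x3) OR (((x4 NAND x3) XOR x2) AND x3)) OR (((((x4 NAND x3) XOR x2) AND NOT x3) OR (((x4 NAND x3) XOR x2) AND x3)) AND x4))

By absorption (E OR (E AND v) = E) then distribution ((E AND v) OR (E AND NOT v) = E):
= ((x4 NAND x3) XOR x2)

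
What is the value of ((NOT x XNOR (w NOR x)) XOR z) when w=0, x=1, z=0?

Substituting: ((NOT 1 XNOR (0 NOR 1)) XOR 0)
= 1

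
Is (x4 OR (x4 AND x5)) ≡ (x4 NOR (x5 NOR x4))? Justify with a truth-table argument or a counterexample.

No. Counterexample: with x4=0, x5=1, Expression 1 = 0 but Expression 2 = 1.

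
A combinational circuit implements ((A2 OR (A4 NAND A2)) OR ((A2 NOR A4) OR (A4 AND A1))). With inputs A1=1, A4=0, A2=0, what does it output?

Substituting: ((0 OR (0 NAND 0)) OR ((0 NOR 0) OR (0 AND 1)))
= 1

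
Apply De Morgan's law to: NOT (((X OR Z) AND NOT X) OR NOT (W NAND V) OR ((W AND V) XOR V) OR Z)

NOT ((X OR Z) AND NOT X) AND (W NAND V) AND NOT ((W AND V) XOR V) AND NOT Z
De Morgan's: NOT(OR of terms) = AND of negations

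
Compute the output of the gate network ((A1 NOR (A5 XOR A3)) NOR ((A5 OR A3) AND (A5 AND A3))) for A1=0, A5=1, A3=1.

Substituting: ((0 NOR (1 XOR 1)) NOR ((1 OR 1) AND (1 AND 1)))
= 0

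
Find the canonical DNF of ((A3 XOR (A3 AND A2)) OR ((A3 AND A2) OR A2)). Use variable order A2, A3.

(NOT A2 AND A3) OR (A2 AND NOT A3) OR (A2 AND A3)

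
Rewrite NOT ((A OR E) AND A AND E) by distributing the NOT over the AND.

NOT (A OR E) OR NOT A OR NOT E
De Morgan's: NOT(AND of terms) = OR of negations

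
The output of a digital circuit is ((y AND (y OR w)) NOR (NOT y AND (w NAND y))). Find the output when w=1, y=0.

Substituting: ((0 AND (0 OR 1)) NOR (NOT 0 AND (1 NAND 0)))
= 0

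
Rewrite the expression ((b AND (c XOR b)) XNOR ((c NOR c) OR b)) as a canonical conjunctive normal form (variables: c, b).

(c OR b) AND (NOT c OR NOT b)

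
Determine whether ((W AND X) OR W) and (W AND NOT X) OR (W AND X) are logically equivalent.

Yes, they are equivalent — the two output columns agree on all 4 assignments:
W | X | Expression 1 | Expression 2
-----------------------------------
0 | 0 | 0 | 0
0 | 1 | 0 | 0
1 | 0 | 1 | 1
1 | 1 | 1 | 1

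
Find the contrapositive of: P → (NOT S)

Contrapositive: S → NOT P
Note: A statement and its contrapositive are logically equivalent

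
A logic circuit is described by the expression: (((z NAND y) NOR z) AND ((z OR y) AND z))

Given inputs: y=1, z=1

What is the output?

Substituting: (((1 NAND 1) NOR 1) AND ((1 OR 1) AND 1))
= 0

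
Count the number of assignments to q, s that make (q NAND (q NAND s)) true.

Satisfying assignments: (0,0), (0,1), (1,1)
Count: 3 out of 4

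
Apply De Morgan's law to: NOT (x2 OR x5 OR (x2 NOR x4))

NOT x2 AND NOT x5 AND NOT (x2 NOR x4)
De Morgan's: NOT(OR of terms) = AND of negations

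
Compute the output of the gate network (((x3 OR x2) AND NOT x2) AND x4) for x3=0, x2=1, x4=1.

Substituting: (((0 OR 1) AND NOT 1) AND 1)
= 0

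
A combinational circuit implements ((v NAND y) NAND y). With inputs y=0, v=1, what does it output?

Substituting: ((1 NAND 0) NAND 0)
= 1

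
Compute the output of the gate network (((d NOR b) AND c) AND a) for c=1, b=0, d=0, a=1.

Substituting: (((0 NOR 0) AND 1) AND 1)
= 1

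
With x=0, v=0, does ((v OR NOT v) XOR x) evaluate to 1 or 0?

Substituting: ((0 OR NOT 0) XOR 0)
= 1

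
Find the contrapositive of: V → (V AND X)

Contrapositive: NOT (V AND X) → NOT V
Note: A statement and its contrapositive are logically equivalent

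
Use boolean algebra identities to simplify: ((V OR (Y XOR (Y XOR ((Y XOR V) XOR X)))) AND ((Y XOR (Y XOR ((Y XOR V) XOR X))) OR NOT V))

By distribution ((E OR v) AND (E OR NOT v) = E) then XOR self-cancellation ((E XOR v) XOR v = E):
= ((Y XOR V) XOR X)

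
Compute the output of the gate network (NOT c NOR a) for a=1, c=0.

Substituting: (NOT 0 NOR 1)
= 0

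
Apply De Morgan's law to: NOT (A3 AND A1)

NOT A3 OR NOT A1
De Morgan's: NOT(AND of terms) = OR of negations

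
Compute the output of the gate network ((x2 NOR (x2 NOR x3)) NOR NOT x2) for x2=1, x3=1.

Substituting: ((1 NOR (1 NOR 1)) NOR NOT 1)
= 1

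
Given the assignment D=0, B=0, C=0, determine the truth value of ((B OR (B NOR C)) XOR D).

Substituting: ((0 OR (0 NOR 0)) XOR 0)
= 1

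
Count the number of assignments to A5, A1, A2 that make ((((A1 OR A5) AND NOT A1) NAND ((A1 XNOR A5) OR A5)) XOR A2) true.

Satisfying assignments: (0,0,0), (0,1,0), (1,0,1), (1,1,0)
Count: 4 out of 8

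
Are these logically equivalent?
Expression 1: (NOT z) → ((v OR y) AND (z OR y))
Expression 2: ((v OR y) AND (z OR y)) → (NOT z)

No, Converse is not equivalent to original (counterexample: v=0, y=0, z=0)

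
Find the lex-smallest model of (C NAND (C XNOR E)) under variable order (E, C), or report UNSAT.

E=0, C=0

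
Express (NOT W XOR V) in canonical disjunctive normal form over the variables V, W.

(NOT V AND NOT W) OR (V AND W)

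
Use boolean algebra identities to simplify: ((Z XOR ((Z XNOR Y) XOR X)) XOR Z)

By XOR self-cancellation ((E XOR v) XOR v = E):
= ((Z XNOR Y) XOR X)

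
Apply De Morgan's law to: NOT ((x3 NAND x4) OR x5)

NOT (x3 NAND x4) AND NOT x5
De Morgan's: NOT(OR of terms) = AND of negations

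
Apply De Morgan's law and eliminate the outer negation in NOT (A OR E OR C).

NOT A AND NOT E AND NOT C
De Morgan's: NOT(OR of terms) = AND of negations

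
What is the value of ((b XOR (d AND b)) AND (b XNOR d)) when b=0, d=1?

Substituting: ((0 XOR (1 AND 0)) AND (0 XNOR 1))
= 0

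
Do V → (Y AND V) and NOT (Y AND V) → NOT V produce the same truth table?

Yes, Contrapositive is always equivalent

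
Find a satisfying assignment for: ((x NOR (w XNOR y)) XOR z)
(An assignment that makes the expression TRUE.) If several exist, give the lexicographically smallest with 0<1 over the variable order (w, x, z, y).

w=0, x=0, z=0, y=1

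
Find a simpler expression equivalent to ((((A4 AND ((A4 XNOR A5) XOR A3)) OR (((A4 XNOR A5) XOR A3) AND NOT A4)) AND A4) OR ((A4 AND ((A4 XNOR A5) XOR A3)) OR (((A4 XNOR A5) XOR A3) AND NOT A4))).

By absorption (E OR (E AND v) = E) then distribution ((E AND v) OR (E AND NOT v) = E):
= ((A4 XNOR A5) XOR A3)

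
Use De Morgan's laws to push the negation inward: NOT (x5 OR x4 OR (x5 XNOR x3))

NOT x5 AND NOT x4 AND NOT (x5 XNOR x3)
De Morgan's: NOT(OR of terms) = AND of negations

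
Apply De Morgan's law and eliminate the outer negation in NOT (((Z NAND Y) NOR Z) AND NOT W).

NOT ((Z NAND Y) NOR Z) OR W
De Morgan's: NOT(AND of terms) = OR of negations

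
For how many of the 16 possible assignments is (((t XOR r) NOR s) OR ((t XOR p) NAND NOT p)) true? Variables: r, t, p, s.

Satisfying assignments: (0,0,0,0), (0,0,0,1), (0,0,1,0), (0,0,1,1), (0,1,1,0), (0,1,1,1), (1,0,0,0), (1,0,0,1), (1,0,1,0), (1,0,1,1), (1,1,0,0), (1,1,1,0), (1,1,1,1)
Count: 13 out of 16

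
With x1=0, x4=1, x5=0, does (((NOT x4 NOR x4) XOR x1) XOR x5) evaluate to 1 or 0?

Substituting: (((NOT 1 NOR 1) XOR 0) XOR 0)
= 0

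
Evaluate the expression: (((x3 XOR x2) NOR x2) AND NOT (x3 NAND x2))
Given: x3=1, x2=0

Substituting: (((1 XOR 0) NOR 0) AND NOT (1 NAND 0))
= 0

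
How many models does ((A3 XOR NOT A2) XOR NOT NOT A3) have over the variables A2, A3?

Satisfying assignments: (0,0), (0,1)
Count: 2 out of 4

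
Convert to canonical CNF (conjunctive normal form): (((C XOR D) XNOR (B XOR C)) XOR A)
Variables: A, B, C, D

(A OR B OR C OR NOT D) AND (A OR B OR NOT C OR NOT D) AND (A OR NOT B OR C OR D) AND (A OR NOT B OR NOT C OR D) AND (NOT A OR B OR C OR D) AND (NOT A OR B OR NOT C OR D) AND (NOT A OR NOT B OR C OR NOT D) AND (NOT A OR NOT B OR NOT C OR NOT D)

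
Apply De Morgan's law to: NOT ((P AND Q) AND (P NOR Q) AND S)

NOT (P AND Q) OR NOT (P NOR Q) OR NOT S
De Morgan's: NOT(AND of terms) = OR of negations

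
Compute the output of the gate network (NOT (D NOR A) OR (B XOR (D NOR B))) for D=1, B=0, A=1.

Substituting: (NOT (1 NOR 1) OR (0 XOR (1 NOR 0)))
= 1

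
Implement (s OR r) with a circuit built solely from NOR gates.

((s NOR r) NOR (s NOR r))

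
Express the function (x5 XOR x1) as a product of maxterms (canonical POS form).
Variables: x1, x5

ΠM(0, 3) = (x1 OR x5) AND (NOT x1 OR NOT x5)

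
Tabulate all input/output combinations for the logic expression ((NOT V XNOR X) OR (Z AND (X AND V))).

V | X | Z | Output
------------------
0 | 0 | 0 | 0
0 | 0 | 1 | 0
0 | 1 | 0 | 1
0 | 1 | 1 | 1
1 | 0 | 0 | 1
1 | 0 | 1 | 1
1 | 1 | 0 | 0
1 | 1 | 1 | 1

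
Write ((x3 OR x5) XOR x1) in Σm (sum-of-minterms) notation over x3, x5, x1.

Σm(1, 2, 4, 6) = (NOT x3 AND NOT x5 AND x1) OR (NOT x3 AND x5 AND NOT x1) OR (x3 AND NOT x5 AND NOT x1) OR (x3 AND x5 AND NOT x1)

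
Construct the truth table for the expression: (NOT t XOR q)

t | q | Output
--------------
0 | 0 | 1
0 | 1 | 0
1 | 0 | 0
1 | 1 | 1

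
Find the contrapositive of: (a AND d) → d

Contrapositive: NOT d → NOT (a AND d)
Note: A statement and its contrapositive are logically equivalent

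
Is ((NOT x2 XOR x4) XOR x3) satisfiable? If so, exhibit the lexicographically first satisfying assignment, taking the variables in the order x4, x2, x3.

x4=0, x2=0, x3=0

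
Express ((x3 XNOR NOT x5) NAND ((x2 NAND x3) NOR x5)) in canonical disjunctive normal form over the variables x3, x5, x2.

(NOT x3 AND NOT x5 AND NOT x2) OR (NOT x3 AND NOT x5 AND x2) OR (NOT x3 AND x5 AND NOT x2) OR (NOT x3 AND x5 AND x2) OR (x3 AND NOT x5 AND NOT x2) OR (x3 AND x5 AND NOT x2) OR (x3 AND x5 AND x2)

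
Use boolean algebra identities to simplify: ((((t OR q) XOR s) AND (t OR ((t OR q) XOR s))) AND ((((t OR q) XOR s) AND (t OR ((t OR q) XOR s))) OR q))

By absorption (E AND (E OR v) = E) then absorption (E AND (E OR v) = E):
= ((t OR q) XOR s)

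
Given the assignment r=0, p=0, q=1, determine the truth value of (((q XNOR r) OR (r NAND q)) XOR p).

Substituting: (((1 XNOR 0) OR (0 NAND 1)) XOR 0)
= 1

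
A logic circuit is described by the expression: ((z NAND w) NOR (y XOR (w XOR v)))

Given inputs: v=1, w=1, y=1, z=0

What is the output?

Substituting: ((0 NAND 1) NOR (1 XOR (1 XOR 1)))
= 0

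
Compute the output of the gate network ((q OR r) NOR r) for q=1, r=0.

Substituting: ((1 OR 0) NOR 0)
= 0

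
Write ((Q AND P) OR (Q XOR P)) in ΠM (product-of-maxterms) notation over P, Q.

ΠM(0) = (P OR Q)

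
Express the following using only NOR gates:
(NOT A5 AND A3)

(((A5 NOR A5) NOR (A5 NOR A5)) NOR (A3 NOR A3))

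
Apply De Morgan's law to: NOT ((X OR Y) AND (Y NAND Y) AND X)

NOT (X OR Y) OR NOT (Y NAND Y) OR NOT X
De Morgan's: NOT(AND of terms) = OR of negations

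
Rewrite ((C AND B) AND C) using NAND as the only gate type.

((((C NAND B) NAND (C NAND B)) NAND C) NAND (((C NAND B) NAND (C NAND B)) NAND C))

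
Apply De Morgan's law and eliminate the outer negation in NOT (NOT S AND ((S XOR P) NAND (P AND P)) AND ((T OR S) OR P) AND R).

S OR NOT ((S XOR P) NAND (P AND P)) OR NOT ((T OR S) OR P) OR NOT R
De Morgan's: NOT(AND of terms) = OR of negations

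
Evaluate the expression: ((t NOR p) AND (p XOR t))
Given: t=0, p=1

Substituting: ((0 NOR 1) AND (1 XOR 0))
= 0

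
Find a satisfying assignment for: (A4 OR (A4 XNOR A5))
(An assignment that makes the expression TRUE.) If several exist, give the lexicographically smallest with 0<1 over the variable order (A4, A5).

A4=0, A5=0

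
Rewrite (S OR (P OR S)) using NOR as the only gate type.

((S NOR ((P NOR S) NOR (P NOR S))) NOR (S NOR ((P NOR S) NOR (P NOR S))))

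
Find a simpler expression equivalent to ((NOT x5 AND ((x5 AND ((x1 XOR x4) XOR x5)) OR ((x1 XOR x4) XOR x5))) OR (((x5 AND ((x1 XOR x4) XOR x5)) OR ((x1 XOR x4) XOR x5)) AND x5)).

By distribution ((E AND v) OR (E AND NOT v) = E) then absorption (E OR (E AND v) = E):
= ((x1 XOR x4) XOR x5)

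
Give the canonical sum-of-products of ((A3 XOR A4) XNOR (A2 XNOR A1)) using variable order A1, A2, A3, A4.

Σm(1, 2, 4, 7, 8, 11, 13, 14) = (NOT A1 AND NOT A2 AND NOT A3 AND A4) OR (NOT A1 AND NOT A2 AND A3 AND NOT A4) OR (NOT A1 AND A2 AND NOT A3 AND NOT A4) OR (NOT A1 AND A2 AND A3 AND A4) OR (A1 AND NOT A2 AND NOT A3 AND NOT A4) OR (A1 AND NOT A2 AND A3 AND A4) OR (A1 AND A2 AND NOT A3 AND A4) OR (A1 AND A2 AND A3 AND NOT A4)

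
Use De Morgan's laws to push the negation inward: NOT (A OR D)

NOT A AND NOT D
De Morgan's: NOT(OR of terms) = AND of negations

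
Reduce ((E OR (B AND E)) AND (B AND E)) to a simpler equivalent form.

By absorption (E AND (E OR v) = E):
= (B AND E)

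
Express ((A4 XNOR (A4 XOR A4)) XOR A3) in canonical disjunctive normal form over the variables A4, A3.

(NOT A4 AND NOT A3) OR (A4 AND A3)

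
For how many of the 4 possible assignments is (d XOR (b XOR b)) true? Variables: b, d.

Satisfying assignments: (0,1), (1,1)
Count: 2 out of 4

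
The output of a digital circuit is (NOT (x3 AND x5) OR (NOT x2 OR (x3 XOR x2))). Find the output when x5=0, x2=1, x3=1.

Substituting: (NOT (1 AND 0) OR (NOT 1 OR (1 XOR 1)))
= 1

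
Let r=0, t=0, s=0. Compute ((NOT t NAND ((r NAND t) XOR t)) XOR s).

Substituting: ((NOT 0 NAND ((0 NAND 0) XOR 0)) XOR 0)
= 0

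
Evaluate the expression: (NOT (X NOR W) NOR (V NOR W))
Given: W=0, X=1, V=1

Substituting: (NOT (1 NOR 0) NOR (1 NOR 0))
= 0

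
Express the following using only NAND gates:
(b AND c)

((b NAND c) NAND (b NAND c))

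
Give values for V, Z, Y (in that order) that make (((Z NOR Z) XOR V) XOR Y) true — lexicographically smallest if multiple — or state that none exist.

V=0, Z=0, Y=0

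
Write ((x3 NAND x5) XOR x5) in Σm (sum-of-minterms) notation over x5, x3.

Σm(0, 1, 3) = (NOT x5 AND NOT x3) OR (NOT x5 AND x3) OR (x5 AND x3)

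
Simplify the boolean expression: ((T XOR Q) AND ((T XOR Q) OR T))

By absorption (E AND (E OR v) = E):
= (T XOR Q)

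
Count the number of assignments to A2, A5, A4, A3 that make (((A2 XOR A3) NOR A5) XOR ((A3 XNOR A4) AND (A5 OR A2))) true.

Satisfying assignments: (0,0,0,0), (0,0,1,0), (0,1,0,0), (0,1,1,1), (1,0,0,0), (1,0,0,1), (1,1,0,0), (1,1,1,1)
Count: 8 out of 16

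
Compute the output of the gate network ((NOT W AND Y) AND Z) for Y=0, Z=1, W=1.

Substituting: ((NOT 1 AND 0) AND 1)
= 0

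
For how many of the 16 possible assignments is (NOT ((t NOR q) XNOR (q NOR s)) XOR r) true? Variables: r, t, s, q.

Satisfying assignments: (0,0,1,0), (0,1,0,0), (1,0,0,0), (1,0,0,1), (1,0,1,1), (1,1,0,1), (1,1,1,0), (1,1,1,1)
Count: 8 out of 16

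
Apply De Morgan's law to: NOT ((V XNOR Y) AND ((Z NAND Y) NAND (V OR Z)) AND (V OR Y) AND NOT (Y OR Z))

NOT (V XNOR Y) OR NOT ((Z NAND Y) NAND (V OR Z)) OR NOT (V OR Y) OR (Y OR Z)
De Morgan's: NOT(AND of terms) = OR of negations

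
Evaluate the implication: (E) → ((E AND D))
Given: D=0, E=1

Antecedent (E) = 1; consequent ((E AND D)) = 0.
1 → 0 = 0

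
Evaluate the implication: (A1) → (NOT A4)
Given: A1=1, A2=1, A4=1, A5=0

Antecedent (A1) = 1; consequent (NOT A4) = 0.
1 → 0 = 0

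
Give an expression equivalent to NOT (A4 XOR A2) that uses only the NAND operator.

(((A4 NAND (A4 NAND A2)) NAND (A2 NAND (A4 NAND A2))) NAND ((A4 NAND (A4 NAND A2)) NAND (A2 NAND (A4 NAND A2))))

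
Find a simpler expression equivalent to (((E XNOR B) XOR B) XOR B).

By XOR self-cancellation ((E XOR v) XOR v = E):
= (E XNOR B)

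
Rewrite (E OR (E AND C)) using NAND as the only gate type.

((E NAND E) NAND (((E NAND C) NAND (E NAND C)) NAND ((E NAND C) NAND (E NAND C))))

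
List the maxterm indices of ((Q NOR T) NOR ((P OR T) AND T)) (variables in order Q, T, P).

ΠM(0, 1, 2, 3, 6, 7) = (Q OR T OR P) AND (Q OR T OR NOT P) AND (Q OR NOT T OR P) AND (Q OR NOT T OR NOT P) AND (NOT Q OR NOT T OR P) AND (NOT Q OR NOT T OR NOT P)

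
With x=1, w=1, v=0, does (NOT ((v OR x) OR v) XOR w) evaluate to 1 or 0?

Substituting: (NOT ((0 OR 1) OR 0) XOR 1)
= 1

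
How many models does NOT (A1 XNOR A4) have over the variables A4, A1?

Satisfying assignments: (0,1), (1,0)
Count: 2 out of 4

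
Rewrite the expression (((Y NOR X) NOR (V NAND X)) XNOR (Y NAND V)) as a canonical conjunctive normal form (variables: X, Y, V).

(X OR Y OR V) AND (X OR Y OR NOT V) AND (X OR NOT Y OR V) AND (NOT X OR Y OR V) AND (NOT X OR NOT Y OR V) AND (NOT X OR NOT Y OR NOT V)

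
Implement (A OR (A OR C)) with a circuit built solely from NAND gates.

((A NAND A) NAND (((A NAND A) NAND (C NAND C)) NAND ((A NAND A) NAND (C NAND C))))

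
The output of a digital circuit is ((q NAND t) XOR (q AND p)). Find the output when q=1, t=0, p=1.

Substituting: ((1 NAND 0) XOR (1 AND 1))
= 0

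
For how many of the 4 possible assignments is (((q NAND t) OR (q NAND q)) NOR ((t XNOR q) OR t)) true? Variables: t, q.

No assignment satisfies the expression.
Count: 0 out of 4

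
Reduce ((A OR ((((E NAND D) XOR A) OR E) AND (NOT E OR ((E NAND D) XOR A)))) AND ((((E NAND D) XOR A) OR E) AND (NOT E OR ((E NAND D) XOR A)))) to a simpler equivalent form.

By absorption (E AND (E OR v) = E) then distribution ((E OR v) AND (E OR NOT v) = E):
= ((E NAND D) XOR A)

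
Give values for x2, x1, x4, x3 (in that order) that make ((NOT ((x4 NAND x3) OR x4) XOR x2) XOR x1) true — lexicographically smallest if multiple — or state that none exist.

x2=0, x1=1, x4=0, x3=0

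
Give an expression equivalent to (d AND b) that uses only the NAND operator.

((d NAND b) NAND (d NAND b))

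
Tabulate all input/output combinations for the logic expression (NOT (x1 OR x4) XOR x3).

x3 | x1 | x4 | Output
---------------------
0 | 0 | 0 | 1
0 | 0 | 1 | 0
0 | 1 | 0 | 0
0 | 1 | 1 | 0
1 | 0 | 0 | 0
1 | 0 | 1 | 1
1 | 1 | 0 | 1
1 | 1 | 1 | 1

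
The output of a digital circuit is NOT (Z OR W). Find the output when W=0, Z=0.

Substituting: NOT (0 OR 0)
= 1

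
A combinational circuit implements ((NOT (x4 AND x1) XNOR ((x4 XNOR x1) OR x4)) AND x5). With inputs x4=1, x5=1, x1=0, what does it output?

Substituting: ((NOT (1 AND 0) XNOR ((1 XNOR 0) OR 1)) AND 1)
= 1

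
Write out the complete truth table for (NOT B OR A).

B | A | Output
--------------
0 | 0 | 1
0 | 1 | 1
1 | 0 | 0
1 | 1 | 1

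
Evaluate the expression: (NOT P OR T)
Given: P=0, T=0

Substituting: (NOT 0 OR 0)
= 1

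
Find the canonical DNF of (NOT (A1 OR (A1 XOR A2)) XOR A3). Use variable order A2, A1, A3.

(NOT A2 AND NOT A1 AND NOT A3) OR (NOT A2 AND A1 AND A3) OR (A2 AND NOT A1 AND A3) OR (A2 AND A1 AND A3)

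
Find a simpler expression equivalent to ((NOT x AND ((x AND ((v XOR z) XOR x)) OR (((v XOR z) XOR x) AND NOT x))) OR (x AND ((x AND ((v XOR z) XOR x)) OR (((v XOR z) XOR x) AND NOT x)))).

By distribution ((E AND v) OR (E AND NOT v) = E) then distribution ((E AND v) OR (E AND NOT v) = E):
= ((v XOR z) XOR x)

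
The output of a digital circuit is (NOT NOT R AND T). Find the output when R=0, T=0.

Substituting: (NOT NOT 0 AND 0)
= 0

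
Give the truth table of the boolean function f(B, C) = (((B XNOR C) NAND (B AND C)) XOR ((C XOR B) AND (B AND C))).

B | C | Output
--------------
0 | 0 | 1
0 | 1 | 1
1 | 0 | 1
1 | 1 | 0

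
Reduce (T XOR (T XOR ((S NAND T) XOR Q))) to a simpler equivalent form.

By XOR self-cancellation ((E XOR v) XOR v = E):
= ((S NAND T) XOR Q)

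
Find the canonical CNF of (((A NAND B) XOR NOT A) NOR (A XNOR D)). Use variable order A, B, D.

(A OR B OR D) AND (A OR NOT B OR D) AND (NOT A OR B OR D) AND (NOT A OR B OR NOT D) AND (NOT A OR NOT B OR NOT D)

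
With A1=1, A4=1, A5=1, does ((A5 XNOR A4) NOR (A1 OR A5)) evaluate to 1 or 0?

Substituting: ((1 XNOR 1) NOR (1 OR 1))
= 0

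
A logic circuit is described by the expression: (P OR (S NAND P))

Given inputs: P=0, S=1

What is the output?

Substituting: (0 OR (1 NAND 0))
= 1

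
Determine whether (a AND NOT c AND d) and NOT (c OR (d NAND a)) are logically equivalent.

Yes, they are equivalent — the two output columns agree on all 8 assignments:
a | c | d | Expression 1 | Expression 2
---------------------------------------
0 | 0 | 0 | 0 | 0
0 | 0 | 1 | 0 | 0
0 | 1 | 0 | 0 | 0
0 | 1 | 1 | 0 | 0
1 | 0 | 0 | 0 | 0
1 | 0 | 1 | 1 | 1
1 | 1 | 0 | 0 | 0
1 | 1 | 1 | 0 | 0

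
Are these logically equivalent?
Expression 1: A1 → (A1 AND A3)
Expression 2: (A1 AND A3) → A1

No, Converse is not equivalent to original (counterexample: A1=1, A3=0)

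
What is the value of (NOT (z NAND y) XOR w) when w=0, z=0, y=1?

Substituting: (NOT (0 NAND 1) XOR 0)
= 0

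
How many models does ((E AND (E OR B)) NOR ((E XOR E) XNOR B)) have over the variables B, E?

Satisfying assignments: (1,0)
Count: 1 out of 4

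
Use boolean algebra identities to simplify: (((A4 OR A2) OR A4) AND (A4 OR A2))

By absorption (E AND (E OR v) = E):
= (A4 OR A2)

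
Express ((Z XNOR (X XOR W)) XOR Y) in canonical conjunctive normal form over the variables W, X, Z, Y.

(W OR X OR Z OR NOT Y) AND (W OR X OR NOT Z OR Y) AND (W OR NOT X OR Z OR Y) AND (W OR NOT X OR NOT Z OR NOT Y) AND (NOT W OR X OR Z OR Y) AND (NOT W OR X OR NOT Z OR NOT Y) AND (NOT W OR NOT X OR Z OR NOT Y) AND (NOT W OR NOT X OR NOT Z OR Y)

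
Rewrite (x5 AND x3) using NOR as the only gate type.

((x5 NOR x5) NOR (x3 NOR x3))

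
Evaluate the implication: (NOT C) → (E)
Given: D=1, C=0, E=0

Antecedent (NOT C) = 1; consequent (E) = 0.
1 → 0 = 0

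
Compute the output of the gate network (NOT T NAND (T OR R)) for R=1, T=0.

Substituting: (NOT 0 NAND (0 OR 1))
= 0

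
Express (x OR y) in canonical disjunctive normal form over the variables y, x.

(NOT y AND x) OR (y AND NOT x) OR (y AND x)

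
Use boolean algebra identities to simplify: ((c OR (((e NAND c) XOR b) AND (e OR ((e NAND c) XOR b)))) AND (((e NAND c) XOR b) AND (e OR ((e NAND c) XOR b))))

By absorption (E AND (E OR v) = E) then absorption (E AND (E OR v) = E):
= ((e NAND c) XOR b)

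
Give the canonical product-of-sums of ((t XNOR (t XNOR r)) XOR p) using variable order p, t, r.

ΠM(0, 2, 5, 7) = (p OR t OR r) AND (p OR NOT t OR r) AND (NOT p OR t OR NOT r) AND (NOT p OR NOT t OR NOT r)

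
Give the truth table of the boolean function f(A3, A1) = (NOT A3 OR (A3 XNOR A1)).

A3 | A1 | Output
----------------
0 | 0 | 1
0 | 1 | 1
1 | 0 | 0
1 | 1 | 1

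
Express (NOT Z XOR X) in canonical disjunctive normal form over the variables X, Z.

(NOT X AND NOT Z) OR (X AND Z)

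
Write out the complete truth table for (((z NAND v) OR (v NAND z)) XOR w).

v | w | z | Output
------------------
0 | 0 | 0 | 1
0 | 0 | 1 | 1
0 | 1 | 0 | 0
0 | 1 | 1 | 0
1 | 0 | 0 | 1
1 | 0 | 1 | 0
1 | 1 | 0 | 0
1 | 1 | 1 | 1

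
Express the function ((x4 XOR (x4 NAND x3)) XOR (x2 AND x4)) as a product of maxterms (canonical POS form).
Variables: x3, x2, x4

ΠM(1, 7) = (x3 OR x2 OR NOT x4) AND (NOT x3 OR NOT x2 OR NOT x4)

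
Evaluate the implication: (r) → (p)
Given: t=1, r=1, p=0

Antecedent (r) = 1; consequent (p) = 0.
1 → 0 = 0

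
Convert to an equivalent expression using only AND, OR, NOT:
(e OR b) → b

NOT (e OR b) OR b
(Implication elimination: A → B = NOT A OR B)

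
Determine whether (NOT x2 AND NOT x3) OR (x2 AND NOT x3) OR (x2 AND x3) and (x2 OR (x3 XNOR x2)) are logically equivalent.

Yes, they are equivalent — the two output columns agree on all 4 assignments:
x2 | x3 | Expression 1 | Expression 2
-------------------------------------
0 | 0 | 1 | 1
0 | 1 | 0 | 0
1 | 0 | 1 | 1
1 | 1 | 1 | 1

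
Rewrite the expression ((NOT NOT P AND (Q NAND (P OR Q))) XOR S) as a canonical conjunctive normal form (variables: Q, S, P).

(Q OR S OR P) AND (Q OR NOT S OR NOT P) AND (NOT Q OR S OR P) AND (NOT Q OR S OR NOT P)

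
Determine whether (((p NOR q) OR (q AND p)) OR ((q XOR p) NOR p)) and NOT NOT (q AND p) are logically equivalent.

No. Counterexample: with q=0, p=0, Expression 1 = 1 but Expression 2 = 0.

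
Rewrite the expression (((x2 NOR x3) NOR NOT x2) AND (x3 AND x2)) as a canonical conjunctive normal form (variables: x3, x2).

(x3 OR x2) AND (x3 OR NOT x2) AND (NOT x3 OR x2)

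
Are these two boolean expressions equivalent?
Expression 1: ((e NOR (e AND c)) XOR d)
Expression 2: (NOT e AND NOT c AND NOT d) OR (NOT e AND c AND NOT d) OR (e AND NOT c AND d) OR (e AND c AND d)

Yes, they are equivalent — the two output columns agree on all 8 assignments:
e | c | d | Expression 1 | Expression 2
---------------------------------------
0 | 0 | 0 | 1 | 1
0 | 0 | 1 | 0 | 0
0 | 1 | 0 | 1 | 1
0 | 1 | 1 | 0 | 0
1 | 0 | 0 | 0 | 0
1 | 0 | 1 | 1 | 1
1 | 1 | 0 | 0 | 0
1 | 1 | 1 | 1 | 1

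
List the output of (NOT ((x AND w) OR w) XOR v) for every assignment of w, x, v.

w | x | v | Output
------------------
0 | 0 | 0 | 1
0 | 0 | 1 | 0
0 | 1 | 0 | 1
0 | 1 | 1 | 0
1 | 0 | 0 | 0
1 | 0 | 1 | 1
1 | 1 | 0 | 0
1 | 1 | 1 | 1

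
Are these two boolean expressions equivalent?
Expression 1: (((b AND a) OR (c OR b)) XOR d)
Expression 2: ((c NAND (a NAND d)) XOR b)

No. Counterexample: with c=0, d=0, b=0, a=0, Expression 1 = 0 but Expression 2 = 1.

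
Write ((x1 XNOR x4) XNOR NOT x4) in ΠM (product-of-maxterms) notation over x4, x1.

ΠM(1, 3) = (x4 OR NOT x1) AND (NOT x4 OR NOT x1)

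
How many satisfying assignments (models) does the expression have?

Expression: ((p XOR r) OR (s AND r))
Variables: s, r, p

Satisfying assignments: (0,0,1), (0,1,0), (1,0,1), (1,1,0), (1,1,1)
Count: 5 out of 8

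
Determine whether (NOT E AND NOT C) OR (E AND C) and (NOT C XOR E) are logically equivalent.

Yes, they are equivalent — the two output columns agree on all 4 assignments:
E | C | Expression 1 | Expression 2
-----------------------------------
0 | 0 | 1 | 1
0 | 1 | 0 | 0
1 | 0 | 0 | 0
1 | 1 | 1 | 1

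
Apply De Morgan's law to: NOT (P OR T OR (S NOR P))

NOT P AND NOT T AND NOT (S NOR P)
De Morgan's: NOT(OR of terms) = AND of negations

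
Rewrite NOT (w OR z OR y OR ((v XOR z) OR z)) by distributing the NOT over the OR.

NOT w AND NOT z AND NOT y AND NOT ((v XOR z) OR z)
De Morgan's: NOT(OR of terms) = AND of negations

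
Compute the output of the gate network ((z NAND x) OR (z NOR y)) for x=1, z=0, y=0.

Substituting: ((0 NAND 1) OR (0 NOR 0))
= 1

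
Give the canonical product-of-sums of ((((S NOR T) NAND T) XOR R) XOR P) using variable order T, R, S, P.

ΠM(1, 3, 4, 6, 9, 11, 12, 14) = (T OR R OR S OR NOT P) AND (T OR R OR NOT S OR NOT P) AND (T OR NOT R OR S OR P) AND (T OR NOT R OR NOT S OR P) AND (NOT T OR R OR S OR NOT P) AND (NOT T OR R OR NOT S OR NOT P) AND (NOT T OR NOT R OR S OR P) AND (NOT T OR NOT R OR NOT S OR P)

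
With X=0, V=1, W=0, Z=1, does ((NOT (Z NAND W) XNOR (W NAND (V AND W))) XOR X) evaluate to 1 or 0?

Substituting: ((NOT (1 NAND 0) XNOR (0 NAND (1 AND 0))) XOR 0)
= 0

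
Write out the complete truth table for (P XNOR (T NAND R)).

T | R | P | Output
------------------
0 | 0 | 0 | 0
0 | 0 | 1 | 1
0 | 1 | 0 | 0
0 | 1 | 1 | 1
1 | 0 | 0 | 0
1 | 0 | 1 | 1
1 | 1 | 0 | 1
1 | 1 | 1 | 0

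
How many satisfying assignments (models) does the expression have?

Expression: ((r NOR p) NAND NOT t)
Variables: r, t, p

Satisfying assignments: (0,0,1), (0,1,0), (0,1,1), (1,0,0), (1,0,1), (1,1,0), (1,1,1)
Count: 7 out of 8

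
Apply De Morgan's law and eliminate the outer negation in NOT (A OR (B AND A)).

NOT A AND NOT (B AND A)
De Morgan's: NOT(OR of terms) = AND of negations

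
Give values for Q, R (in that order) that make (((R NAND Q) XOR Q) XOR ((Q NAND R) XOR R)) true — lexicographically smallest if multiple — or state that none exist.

Q=0, R=1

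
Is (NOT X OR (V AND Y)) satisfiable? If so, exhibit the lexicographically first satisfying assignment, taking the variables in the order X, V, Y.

X=0, V=0, Y=0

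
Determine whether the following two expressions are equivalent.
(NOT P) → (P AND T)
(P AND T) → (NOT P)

No, Converse is not equivalent to original (counterexample: S=0, T=0, P=0)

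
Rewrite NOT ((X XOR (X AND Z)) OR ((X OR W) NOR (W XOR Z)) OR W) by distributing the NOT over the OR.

NOT (X XOR (X AND Z)) AND NOT ((X OR W) NOR (W XOR Z)) AND NOT W
De Morgan's: NOT(OR of terms) = AND of negations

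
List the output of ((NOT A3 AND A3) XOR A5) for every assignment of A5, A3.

A5 | A3 | Output
----------------
0 | 0 | 0
0 | 1 | 0
1 | 0 | 1
1 | 1 | 1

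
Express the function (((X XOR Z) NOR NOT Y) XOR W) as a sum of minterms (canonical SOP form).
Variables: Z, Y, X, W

Σm(1, 3, 4, 7, 9, 11, 13, 14) = (NOT Z AND NOT Y AND NOT X AND W) OR (NOT Z AND NOT Y AND X AND W) OR (NOT Z AND Y AND NOT X AND NOT W) OR (NOT Z AND Y AND X AND W) OR (Z AND NOT Y AND NOT X AND W) OR (Z AND NOT Y AND X AND W) OR (Z AND Y AND NOT X AND W) OR (Z AND Y AND X AND NOT W)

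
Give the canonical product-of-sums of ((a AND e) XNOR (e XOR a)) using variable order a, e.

ΠM(1, 2, 3) = (a OR NOT e) AND (NOT a OR e) AND (NOT a OR NOT e)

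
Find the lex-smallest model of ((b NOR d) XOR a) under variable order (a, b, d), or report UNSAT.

a=0, b=0, d=0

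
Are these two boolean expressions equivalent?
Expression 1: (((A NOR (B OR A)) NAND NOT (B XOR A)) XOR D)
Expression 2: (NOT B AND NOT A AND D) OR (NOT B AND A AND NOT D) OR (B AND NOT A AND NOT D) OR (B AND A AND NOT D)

Yes, they are equivalent — the two output columns agree on all 8 assignments:
B | A | D | Expression 1 | Expression 2
---------------------------------------
0 | 0 | 0 | 0 | 0
0 | 0 | 1 | 1 | 1
0 | 1 | 0 | 1 | 1
0 | 1 | 1 | 0 | 0
1 | 0 | 0 | 1 | 1
1 | 0 | 1 | 0 | 0
1 | 1 | 0 | 1 | 1
1 | 1 | 1 | 0 | 0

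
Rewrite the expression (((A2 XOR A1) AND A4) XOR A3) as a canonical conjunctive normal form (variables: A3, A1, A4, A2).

(A3 OR A1 OR A4 OR A2) AND (A3 OR A1 OR A4 OR NOT A2) AND (A3 OR A1 OR NOT A4 OR A2) AND (A3 OR NOT A1 OR A4 OR A2) AND (A3 OR NOT A1 OR A4 OR NOT A2) AND (A3 OR NOT A1 OR NOT A4 OR NOT A2) AND (NOT A3 OR A1 OR NOT A4 OR NOT A2) AND (NOT A3 OR NOT A1 OR NOT A4 OR A2)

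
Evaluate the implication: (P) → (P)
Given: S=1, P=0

Antecedent (P) = 0; consequent (P) = 0.
0 → 0 = 1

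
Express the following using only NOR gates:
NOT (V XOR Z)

(((((V NOR Z) NOR (V NOR Z)) NOR ((V NOR Z) NOR (V NOR Z))) NOR ((((V NOR V) NOR (Z NOR Z)) NOR ((V NOR V) NOR (Z NOR Z))) NOR (((V NOR V) NOR (Z NOR Z)) NOR ((V NOR V) NOR (Z NOR Z))))) NOR ((((V NOR Z) NOR (V NOR Z)) NOR ((V NOR Z) NOR (V NOR Z))) NOR ((((V NOR V) NOR (Z NOR Z)) NOR ((V NOR V) NOR (Z NOR Z))) NOR (((V NOR V) NOR (Z NOR Z)) NOR ((V NOR V) NOR (Z NOR Z))))))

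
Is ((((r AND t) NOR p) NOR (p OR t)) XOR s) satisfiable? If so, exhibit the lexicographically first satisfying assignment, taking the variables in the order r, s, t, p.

r=0, s=1, t=0, p=0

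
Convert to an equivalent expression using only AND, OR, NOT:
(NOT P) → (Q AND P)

P OR (Q AND P)
(Implication elimination: A → B = NOT A OR B)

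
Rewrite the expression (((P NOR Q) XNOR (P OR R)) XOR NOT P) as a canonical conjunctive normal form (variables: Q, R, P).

(Q OR R OR NOT P) AND (Q OR NOT R OR P) AND (Q OR NOT R OR NOT P) AND (NOT Q OR R OR P) AND (NOT Q OR R OR NOT P) AND (NOT Q OR NOT R OR NOT P)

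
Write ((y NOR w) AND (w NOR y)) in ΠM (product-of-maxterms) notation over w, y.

ΠM(1, 2, 3) = (w OR NOT y) AND (NOT w OR y) AND (NOT w OR NOT y)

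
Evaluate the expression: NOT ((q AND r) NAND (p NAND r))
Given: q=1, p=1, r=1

Substituting: NOT ((1 AND 1) NAND (1 NAND 1))
= 0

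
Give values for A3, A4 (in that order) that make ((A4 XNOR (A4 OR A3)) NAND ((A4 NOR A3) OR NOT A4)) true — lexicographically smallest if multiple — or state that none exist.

A3=0, A4=1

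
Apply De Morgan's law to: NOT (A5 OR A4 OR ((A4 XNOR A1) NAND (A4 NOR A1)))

NOT A5 AND NOT A4 AND NOT ((A4 XNOR A1) NAND (A4 NOR A1))
De Morgan's: NOT(OR of terms) = AND of negations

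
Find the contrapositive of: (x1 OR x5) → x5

Contrapositive: NOT x5 → NOT (x1 OR x5)
Note: A statement and its contrapositive are logically equivalent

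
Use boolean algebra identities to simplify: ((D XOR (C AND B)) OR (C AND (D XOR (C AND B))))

By absorption (E OR (E AND v) = E):
= (D XOR (C AND B))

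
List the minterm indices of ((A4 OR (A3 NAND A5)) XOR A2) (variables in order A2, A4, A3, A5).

Σm(0, 1, 2, 4, 5, 6, 7, 11) = (NOT A2 AND NOT A4 AND NOT A3 AND NOT A5) OR (NOT A2 AND NOT A4 AND NOT A3 AND A5) OR (NOT A2 AND NOT A4 AND A3 AND NOT A5) OR (NOT A2 AND A4 AND NOT A3 AND NOT A5) OR (NOT A2 AND A4 AND NOT A3 AND A5) OR (NOT A2 AND A4 AND A3 AND NOT A5) OR (NOT A2 AND A4 AND A3 AND A5) OR (A2 AND NOT A4 AND A3 AND A5)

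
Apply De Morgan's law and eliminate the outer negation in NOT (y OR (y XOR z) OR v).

NOT y AND NOT (y XOR z) AND NOT v
De Morgan's: NOT(OR of terms) = AND of negations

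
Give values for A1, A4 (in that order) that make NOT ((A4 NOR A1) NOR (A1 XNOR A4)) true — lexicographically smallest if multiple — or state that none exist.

A1=0, A4=0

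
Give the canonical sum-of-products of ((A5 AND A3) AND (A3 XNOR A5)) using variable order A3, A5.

Σm(3) = (A3 AND A5)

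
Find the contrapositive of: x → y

Contrapositive: NOT y → NOT x
Note: A statement and its contrapositive are logically equivalent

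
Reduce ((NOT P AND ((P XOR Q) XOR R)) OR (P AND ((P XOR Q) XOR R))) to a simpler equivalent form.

By distribution ((E AND v) OR (E AND NOT v) = E):
= ((P XOR Q) XOR R)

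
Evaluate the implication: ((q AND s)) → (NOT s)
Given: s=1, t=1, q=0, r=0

Antecedent ((q AND s)) = 0; consequent (NOT s) = 0.
0 → 0 = 1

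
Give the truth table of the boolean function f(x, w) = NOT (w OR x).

x | w | Output
--------------
0 | 0 | 1
0 | 1 | 0
1 | 0 | 0
1 | 1 | 0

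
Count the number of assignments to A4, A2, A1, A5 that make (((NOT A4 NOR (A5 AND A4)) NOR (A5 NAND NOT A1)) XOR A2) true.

Satisfying assignments: (0,0,0,1), (0,1,0,0), (0,1,1,0), (0,1,1,1), (1,0,0,1), (1,1,0,0), (1,1,1,0), (1,1,1,1)
Count: 8 out of 16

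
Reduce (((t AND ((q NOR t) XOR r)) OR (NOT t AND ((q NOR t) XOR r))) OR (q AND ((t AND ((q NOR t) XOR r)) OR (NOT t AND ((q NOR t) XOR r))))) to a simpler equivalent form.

By absorption (E OR (E AND v) = E) then distribution ((E AND v) OR (E AND NOT v) = E):
= ((q NOR t) XOR r)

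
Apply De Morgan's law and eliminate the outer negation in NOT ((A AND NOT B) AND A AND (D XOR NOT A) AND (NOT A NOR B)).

NOT (A AND NOT B) OR NOT A OR NOT (D XOR NOT A) OR NOT (NOT A NOR B)
De Morgan's: NOT(AND of terms) = OR of negations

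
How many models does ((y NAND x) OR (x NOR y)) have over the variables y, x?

Satisfying assignments: (0,0), (0,1), (1,0)
Count: 3 out of 4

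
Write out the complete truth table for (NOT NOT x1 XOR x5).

x1 | x5 | Output
----------------
0 | 0 | 0
0 | 1 | 1
1 | 0 | 1
1 | 1 | 0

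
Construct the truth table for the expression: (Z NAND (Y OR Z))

Y | Z | Output
--------------
0 | 0 | 1
0 | 1 | 0
1 | 0 | 1
1 | 1 | 0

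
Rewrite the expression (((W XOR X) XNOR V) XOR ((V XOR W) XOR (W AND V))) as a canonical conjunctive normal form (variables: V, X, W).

(V OR NOT X OR W) AND (V OR NOT X OR NOT W) AND (NOT V OR X OR NOT W) AND (NOT V OR NOT X OR W)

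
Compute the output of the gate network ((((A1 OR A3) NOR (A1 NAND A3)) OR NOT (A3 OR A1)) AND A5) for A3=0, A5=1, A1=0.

Substituting: ((((0 OR 0) NOR (0 NAND 0)) OR NOT (0 OR 0)) AND 1)
= 1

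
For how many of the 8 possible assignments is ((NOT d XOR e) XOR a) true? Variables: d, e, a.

Satisfying assignments: (0,0,0), (0,1,1), (1,0,1), (1,1,0)
Count: 4 out of 8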